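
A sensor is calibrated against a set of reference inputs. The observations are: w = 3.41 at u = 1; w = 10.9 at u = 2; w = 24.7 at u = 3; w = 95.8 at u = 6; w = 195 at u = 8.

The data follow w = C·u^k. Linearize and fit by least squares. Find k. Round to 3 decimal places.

Let Y = ln w. Fitting Y = k·ln u + ln C by least squares:
Σln u = 5.6630, Σ(ln u)² = 9.2219, Σln w = 16.6575, Σln u·ln w = 24.3182.
Equations: 9.2219·k + 5.6630·ln C = 24.3182;  5.6630·k + 5·ln C = 16.6575.
Solving (det = 14.0403): k = 1.94155, ln C = 1.13253.

k = 1.942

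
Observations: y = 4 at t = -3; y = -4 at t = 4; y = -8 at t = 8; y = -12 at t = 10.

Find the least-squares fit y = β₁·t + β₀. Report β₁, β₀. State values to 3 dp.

β₁ = -1.185, β₀ = 0.628

Sums needed: Σt·t = 189, Σt = 19, Σ1 = 4.
Moment sums: Σt·y = -212, Σy = -20.
det = 189·4 − 19² = 395.
β₁ = ((-212)·4 − 19·(-20))/395 = -468/395; β₀ = (189·(-20) − 19·(-212))/395 = 248/395.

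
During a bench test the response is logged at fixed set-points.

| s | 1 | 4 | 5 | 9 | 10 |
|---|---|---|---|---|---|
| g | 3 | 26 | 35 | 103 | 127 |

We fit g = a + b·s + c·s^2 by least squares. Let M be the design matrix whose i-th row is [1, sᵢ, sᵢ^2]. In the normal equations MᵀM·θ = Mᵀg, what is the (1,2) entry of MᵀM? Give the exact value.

Row 1 ↔ basis 1, column 2 ↔ basis s, so (MᵀM)_{1,2} = Σᵢ s = (1)·(1) + (1)·(4) + (1)·(5) + (1)·(9) + (1)·(10) = 29.

29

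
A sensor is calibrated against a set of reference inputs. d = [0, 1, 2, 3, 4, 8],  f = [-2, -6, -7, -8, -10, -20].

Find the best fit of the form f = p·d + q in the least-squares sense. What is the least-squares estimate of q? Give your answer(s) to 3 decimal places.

From the data, Σd·d = 94, Σd = 18, Σ1 = 6.
Moment sums: Σd·f = -244, Σf = -53.
Determinant 94·6 − 18² = 240.
p = ((-244)·6 − 18·(-53))/240 = -17/8; q = (94·(-53) − 18·(-244))/240 = -59/24.

q = -2.458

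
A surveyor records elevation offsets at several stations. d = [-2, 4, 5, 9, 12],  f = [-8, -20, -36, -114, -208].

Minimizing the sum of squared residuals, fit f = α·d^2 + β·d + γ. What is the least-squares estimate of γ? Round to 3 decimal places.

MᵀM·[α, β, γ]ᵀ = Mᵀf reads: 28194·α + 2638·β + 270·γ = -40438;  2638·α + 270·β + 28·γ = -3766;  270·α + 28·β + 5·γ = -386.
(Σd^2·d^2 = 28194, Σd^2·d = 2638, Σd^2 = 270, Σd·d = 270, Σd = 28, Σ1 = 5, Σd^2·f = -40438, Σd·f = -3766, Σf = -386.)
Solving the 3×3 system (Gaussian elimination) gives α = -19783/13136, β = 10603/13136, γ = -2597/6568.

γ = -0.395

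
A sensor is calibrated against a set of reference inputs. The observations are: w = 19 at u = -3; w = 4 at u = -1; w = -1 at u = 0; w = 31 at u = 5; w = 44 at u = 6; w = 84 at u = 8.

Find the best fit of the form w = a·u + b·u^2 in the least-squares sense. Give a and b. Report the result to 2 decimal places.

The normal equations are: 135·a + 825·b = 1030;  825·a + 6099·b = 7910.
(Σu·u = 135, Σu·u^2 = 825, Σu^2·u^2 = 6099, Σu·w = 1030, Σu^2·w = 7910.)
Determinant 135·6099 − 825² = 142740.
a = (1030·6099 − 825·7910)/142740 = -4063/2379; b = (135·7910 − 825·1030)/142740 = 3635/2379.

a = -1.71, b = 1.53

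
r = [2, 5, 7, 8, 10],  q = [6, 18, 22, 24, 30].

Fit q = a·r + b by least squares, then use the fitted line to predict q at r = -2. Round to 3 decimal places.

Sums needed: Σr·r = 242, Σr = 32, Σ1 = 5.
For Xᵀq: Σr·q = 748, Σq = 100.
Determinant 242·5 − 32² = 186.
a = (748·5 − 32·100)/186 = 90/31; b = (242·100 − 32·748)/186 = 44/31.
At r = -2: q̂ = (90/31)·(-2) + (44/31)·(1) = -136/31.

q̂ = -4.387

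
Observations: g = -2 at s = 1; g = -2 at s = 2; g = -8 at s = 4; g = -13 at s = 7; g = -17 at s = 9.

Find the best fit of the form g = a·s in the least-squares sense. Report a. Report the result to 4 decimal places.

Entries of AᵀA: Σs·s = 151.
For Aᵀg: Σs·g = -282.
So AᵀA·[a]ᵀ = Aᵀg: [[151]]·[a]ᵀ = [-282]ᵀ.
a = (-282)/151 = -1.86755.

a = -1.8675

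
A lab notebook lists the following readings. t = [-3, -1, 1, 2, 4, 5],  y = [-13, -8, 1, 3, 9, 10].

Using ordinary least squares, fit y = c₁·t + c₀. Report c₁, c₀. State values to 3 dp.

c₁ = 3.029, c₀ = -3.706

XᵀX·[c₁, c₀]ᵀ = Xᵀy reads: 56·c₁ + 8·c₀ = 140;  8·c₁ + 6·c₀ = 2.
(Σt·t = 56, Σt = 8, Σ1 = 6, Σt·y = 140, Σy = 2.)
det = 56·6 − 8² = 272.
c₁ = (140·6 − 8·2)/272 = 103/34; c₀ = (56·2 − 8·140)/272 = -63/17.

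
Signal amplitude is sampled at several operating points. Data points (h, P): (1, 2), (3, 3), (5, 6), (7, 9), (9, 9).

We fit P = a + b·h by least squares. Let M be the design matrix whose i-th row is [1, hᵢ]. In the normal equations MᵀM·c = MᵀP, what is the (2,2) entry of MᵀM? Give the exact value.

Row 2 ↔ basis h, column 2 ↔ basis h, so (MᵀM)_{2,2} = Σᵢ (h)·(h) = (1)·(1) + (3)·(3) + (5)·(5) + (7)·(7) + (9)·(9) = 165.

165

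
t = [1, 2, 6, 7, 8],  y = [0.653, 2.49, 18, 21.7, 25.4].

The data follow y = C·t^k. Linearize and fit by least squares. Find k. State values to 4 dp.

With ln yᵢ as the transformed response and ln tᵢ as the regressor:
XᵀX = [[11.8015, 6.5103]; [6.5103, 5]], rhs = [18.5258, 9.6885]ᵀ  (here Σln t = 6.5103, Σ(ln t)² = 11.8015, Σln y = 9.6885, Σln t·ln y = 18.5258).
Δ = 11.8015·5 − (6.5103)² = 16.6240; k = (18.5258·5 − 6.5103·9.6885)/16.6240 = 1.77781, ln C = (11.8015·9.6885 − 6.5103·18.5258)/16.6240 = -0.37709.

k = 1.7778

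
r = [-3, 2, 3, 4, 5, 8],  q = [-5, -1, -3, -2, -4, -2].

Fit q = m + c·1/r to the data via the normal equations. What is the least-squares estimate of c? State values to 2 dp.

c = 4.18

Sums needed: Σ1 = 6, Σ1/r = 43/40, Σ1/r·1/r = 8501/14400.
For Aᵀq: Σq = -17, Σ1/r·q = -83/60.
AᵀA·[m, c]ᵀ = Aᵀq becomes [[6, 43/40]; [43/40, 8501/14400]]·[m, c]ᵀ = [-17, -83/60]ᵀ.
det = 6·(8501/14400) − (43/40)² = 2291/960.
m = ((-17)·(8501/14400) − (43/40)·(-83/60))/(2291/960) = -123103/34365; c = (6·(-83/60) − (43/40)·(-17))/(2291/960) = 9576/2291.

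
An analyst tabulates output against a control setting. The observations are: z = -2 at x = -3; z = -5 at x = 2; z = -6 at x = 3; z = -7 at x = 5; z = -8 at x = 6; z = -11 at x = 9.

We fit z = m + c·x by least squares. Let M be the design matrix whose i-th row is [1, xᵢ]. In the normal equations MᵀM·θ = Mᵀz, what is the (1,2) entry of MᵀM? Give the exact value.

Row 1 ↔ basis 1, column 2 ↔ basis x, so (MᵀM)_{1,2} = Σᵢ x = (1)·(-3) + (1)·(2) + (1)·(3) + (1)·(5) + (1)·(6) + (1)·(9) = 22.

22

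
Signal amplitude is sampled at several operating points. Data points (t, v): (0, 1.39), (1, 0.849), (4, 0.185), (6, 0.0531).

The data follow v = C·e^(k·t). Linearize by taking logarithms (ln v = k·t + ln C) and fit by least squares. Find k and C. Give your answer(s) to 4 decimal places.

Let Y = ln v. Fitting Y = k·t + ln C by least squares:
AᵀA = [[53.0000, 11.0000]; [11.0000, 4]], rhs = [-24.5268, -4.4574]ᵀ  (here Σt = 11.0000, Σ(t)² = 53.0000, Σln v = -4.4574, Σt·ln v = -24.5268).
Slope k = (n·Σt·ln v − Σt·Σln v)/(n·Σ(t)² − (Σt)²) = (4·-24.5268 − 11.0000·-4.4574)/91.0000 = -0.53930; ln C = (Σln v − k·Σt)/n = 0.36872, so C = exp(0.36872) = 1.44589.

k = -0.5393, C = 1.4459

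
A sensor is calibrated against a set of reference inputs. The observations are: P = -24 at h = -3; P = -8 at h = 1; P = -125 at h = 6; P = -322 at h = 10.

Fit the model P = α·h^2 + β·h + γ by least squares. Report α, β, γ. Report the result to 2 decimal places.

α = -2.96, β = -2.28, γ = -3.80

With design matrix A, AᵀA = [[11378, 1190, 146]; [1190, 146, 14]; [146, 14, 4]] and AᵀP = [-36924, -3906, -479]ᵀ.
Solving the 3×3 system (Gaussian elimination) gives α = -71/24, β = -5299/2328, γ = -369/97.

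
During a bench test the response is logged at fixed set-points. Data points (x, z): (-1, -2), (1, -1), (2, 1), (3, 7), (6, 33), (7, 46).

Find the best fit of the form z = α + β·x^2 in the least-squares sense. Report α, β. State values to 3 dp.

α = -2.484, β = 0.989

MᵀM·[α, β]ᵀ = Mᵀz reads: 6·α + 100·β = 84;  100·α + 3796·β = 3506.
Determinant 6·3796 − 100² = 12776.
α = (84·3796 − 100·3506)/12776 = -3967/1597; β = (6·3506 − 100·84)/12776 = 3159/3194.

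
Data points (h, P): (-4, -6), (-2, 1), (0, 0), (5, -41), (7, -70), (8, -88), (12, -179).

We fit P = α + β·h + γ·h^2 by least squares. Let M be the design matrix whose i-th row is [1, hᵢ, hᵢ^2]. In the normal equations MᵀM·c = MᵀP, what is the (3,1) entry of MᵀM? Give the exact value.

Row 3 ↔ basis h^2, column 1 ↔ basis 1, so (MᵀM)_{3,1} = Σᵢ h^2 = (16)·(1) + (4)·(1) + (0)·(1) + (25)·(1) + (49)·(1) + (64)·(1) + (144)·(1) = 302.

302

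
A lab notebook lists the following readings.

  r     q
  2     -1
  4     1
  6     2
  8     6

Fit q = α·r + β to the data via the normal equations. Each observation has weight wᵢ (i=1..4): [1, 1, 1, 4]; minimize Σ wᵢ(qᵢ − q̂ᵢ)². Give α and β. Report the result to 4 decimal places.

α = 1.2016, β = -3.8387

With design matrix M, MᵀWM = [[312, 44]; [44, 7]] and MᵀWq = [206, 26]ᵀ.
Eliminating β: 7·(row 1) − 44·(row 2) gives 248·α = 7·206 − 44·26 = 298, so α = 149/124.
Then β = (26 − 44·(149/124))/7 = -119/31.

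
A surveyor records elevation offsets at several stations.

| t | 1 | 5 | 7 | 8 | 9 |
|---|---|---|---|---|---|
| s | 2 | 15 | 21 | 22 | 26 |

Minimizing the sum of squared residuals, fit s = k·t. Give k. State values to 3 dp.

MᵀM·[k]ᵀ = Mᵀs reads: 220·k = 634.
k = 634/220 = 2.88182.

k = 2.882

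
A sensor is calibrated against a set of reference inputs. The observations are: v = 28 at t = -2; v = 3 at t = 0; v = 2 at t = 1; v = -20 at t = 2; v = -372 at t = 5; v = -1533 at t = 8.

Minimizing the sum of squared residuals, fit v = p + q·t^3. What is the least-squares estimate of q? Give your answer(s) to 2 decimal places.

q = -3.00

The normal equations are: 6·p + 638·q = -1892;  638·p + 277898·q = -831778.
(Σ1 = 6, Σt^3 = 638, Σt^3·t^3 = 277898, Σv = -1892, Σt^3·v = -831778.)
Δ = 6·277898 − 638² = 1260344.
p = ((-1892)·277898 − 638·(-831778))/1260344 = 1222837/315086; q = (6·(-831778) − 638·(-1892))/1260344 = -945893/315086.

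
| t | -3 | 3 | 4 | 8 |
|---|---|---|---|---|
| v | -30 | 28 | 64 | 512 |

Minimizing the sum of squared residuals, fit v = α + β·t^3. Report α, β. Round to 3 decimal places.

With design matrix X, XᵀX = [[4, 576]; [576, 267698]] and Xᵀv = [574, 267806]ᵀ.
Determinant 4·267698 − 576² = 739016.
α = (574·267698 − 576·267806)/739016 = -149401/184754; β = (4·267806 − 576·574)/739016 = 92575/92377.

α = -0.809, β = 1.002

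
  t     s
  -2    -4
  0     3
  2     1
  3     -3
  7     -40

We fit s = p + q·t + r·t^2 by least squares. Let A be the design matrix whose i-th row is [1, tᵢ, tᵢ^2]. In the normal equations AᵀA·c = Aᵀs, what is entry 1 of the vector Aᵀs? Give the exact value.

Entry 1 ↔ basis 1, so (Aᵀs)_{1} = Σᵢ sᵢ = (1)·(-4) + (1)·(3) + (1)·(1) + (1)·(-3) + (1)·(-40) = -43.

-43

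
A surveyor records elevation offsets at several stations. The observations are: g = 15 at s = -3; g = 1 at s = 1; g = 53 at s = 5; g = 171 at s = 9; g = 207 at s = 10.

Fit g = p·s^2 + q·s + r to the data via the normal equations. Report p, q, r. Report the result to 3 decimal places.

From the data, Σs^2·s^2 = 17268, Σs^2·s = 1828, Σs^2 = 216, Σs·s = 216, Σs = 22, Σ1 = 5.
Right-hand side: Σs^2·g = 36012, Σs·g = 3830, Σg = 447.
XᵀX·[p, q, r]ᵀ = Xᵀg becomes [[17268, 1828, 216]; [1828, 216, 22]; [216, 22, 5]]·[p, q, r]ᵀ = [36012, 3830, 447]ᵀ.
Solving the 3×3 system (Gaussian elimination) gives p = 27788/13741, q = 10197/13741, r = -2409/1963.

p = 2.022, q = 0.742, r = -1.227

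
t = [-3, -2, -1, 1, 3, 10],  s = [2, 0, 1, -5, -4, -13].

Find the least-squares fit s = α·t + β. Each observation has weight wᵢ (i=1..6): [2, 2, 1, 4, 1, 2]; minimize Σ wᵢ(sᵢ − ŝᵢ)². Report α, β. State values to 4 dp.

Forming XᵀWX = [[240, 16]; [16, 12]] and XᵀWs = [-305, -45]ᵀ gives XᵀWX·[α, β]ᵀ = XᵀWs.
Δ = 240·12 − 16² = 2624.
α = ((-305)·12 − 16·(-45))/2624 = -735/656; β = (240·(-45) − 16·(-305))/2624 = -185/82.

α = -1.1204, β = -2.2561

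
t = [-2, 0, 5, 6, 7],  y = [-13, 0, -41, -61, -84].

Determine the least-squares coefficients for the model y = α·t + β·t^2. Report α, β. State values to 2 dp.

α = 2.13, β = -2.04

Sums needed: Σt·t = 114, Σt·t^2 = 676, Σt^2·t^2 = 4338.
And Σt·y = -1133, Σt^2·y = -7389.
Eliminating β: 4338·(row 1) − 676·(row 2) gives 37556·α = 4338·(-1133) − 676·(-7389) = 80010, so α = 40005/18778.
Then β = ((-7389) − 676·(40005/18778))/4338 = -38219/18778.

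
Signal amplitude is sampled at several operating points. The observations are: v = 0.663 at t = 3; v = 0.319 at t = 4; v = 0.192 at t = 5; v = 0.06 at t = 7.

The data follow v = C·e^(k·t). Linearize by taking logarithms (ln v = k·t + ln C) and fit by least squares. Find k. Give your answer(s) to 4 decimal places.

Taking logs, ln v = k·t + ln C, so regress ln v on t.
XᵀX = [[99.0000, 19.0000]; [19.0000, 4]], rhs = [-33.7484, -6.0172]ᵀ  (here Σt = 19.0000, Σ(t)² = 99.0000, Σln v = -6.0172, Σt·ln v = -33.7484).
Solving (det = 35.0000): k = -0.59047, ln C = 1.30042.

k = -0.5905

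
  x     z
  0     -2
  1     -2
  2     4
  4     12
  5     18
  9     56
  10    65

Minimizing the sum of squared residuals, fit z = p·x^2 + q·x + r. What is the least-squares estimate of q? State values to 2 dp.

q = 1.62

Compute the Gram sums: Σx^2·x^2 = 17459, Σx^2·x = 1927, Σx^2 = 227, Σx·x = 227, Σx = 31, Σ1 = 7.
Moment sums: Σx^2·z = 11692, Σx·z = 1298, Σz = 151.
Normal equations: [[17459, 1927, 227]; [1927, 227, 31]; [227, 31, 7]]·[p, q, r]ᵀ = [11692, 1298, 151]ᵀ.
Inverting the 3×3 Gram matrix, [p, q, r]ᵀ = [8637/16436, 6638/4109, -43125/16436]ᵀ.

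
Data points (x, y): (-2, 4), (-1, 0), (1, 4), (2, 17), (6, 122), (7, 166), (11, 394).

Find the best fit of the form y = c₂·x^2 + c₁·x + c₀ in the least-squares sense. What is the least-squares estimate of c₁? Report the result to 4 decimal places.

c₁ = 2.7162

The normal system AᵀA·[c₂, c₁, c₀]ᵀ = Aᵀy is [[18372, 1890, 216]; [1890, 216, 24]; [216, 24, 7]]·[c₂, c₁, c₀]ᵀ = [60288, 6258, 707]ᵀ.
Solving the 3×3 system (Gaussian elimination) gives c₂ = 47791/15827, c₁ = 42990/15827, c₀ = -23561/15827.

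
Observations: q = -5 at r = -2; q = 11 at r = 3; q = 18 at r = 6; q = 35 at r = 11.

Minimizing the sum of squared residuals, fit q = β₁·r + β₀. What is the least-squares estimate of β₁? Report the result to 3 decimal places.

β₁ = 3.039

Compute the Gram sums: Σr·r = 170, Σr = 18, Σ1 = 4.
Moment sums: Σr·q = 536, Σq = 59.
So AᵀA·[β₁, β₀]ᵀ = Aᵀq: [[170, 18]; [18, 4]]·[β₁, β₀]ᵀ = [536, 59]ᵀ.
det = 170·4 − 18² = 356.
β₁ = (536·4 − 18·59)/356 = 541/178; β₀ = (170·59 − 18·536)/356 = 191/178.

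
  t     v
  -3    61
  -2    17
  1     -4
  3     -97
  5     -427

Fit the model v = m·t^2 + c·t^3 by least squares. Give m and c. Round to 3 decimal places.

Entries of MᵀM: Σt^2·t^2 = 804, Σt^2·t^3 = 3094, Σt^3·t^3 = 17148.
Right-hand side: Σt^2·v = -10935, Σt^3·v = -57781.
MᵀM·[m, c]ᵀ = Mᵀv becomes [[804, 3094]; [3094, 17148]]·[m, c]ᵀ = [-10935, -57781]ᵀ.
Determinant 804·17148 − 3094² = 4214156.
m = ((-10935)·17148 − 3094·(-57781))/4214156 = -4369483/2107078; c = (804·(-57781) − 3094·(-10935))/4214156 = -6311517/2107078.

m = -2.074, c = -2.995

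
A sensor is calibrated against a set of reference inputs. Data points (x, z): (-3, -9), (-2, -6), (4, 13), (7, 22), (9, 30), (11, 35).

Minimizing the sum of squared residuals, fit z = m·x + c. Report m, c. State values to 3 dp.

m = 3.177, c = 0.398

AᵀA·[m, c]ᵀ = Aᵀz reads: 280·m + 26·c = 900;  26·m + 6·c = 85.
Δ = 280·6 − 26² = 1004.
m = (900·6 − 26·85)/1004 = 1595/502; c = (280·85 − 26·900)/1004 = 100/251.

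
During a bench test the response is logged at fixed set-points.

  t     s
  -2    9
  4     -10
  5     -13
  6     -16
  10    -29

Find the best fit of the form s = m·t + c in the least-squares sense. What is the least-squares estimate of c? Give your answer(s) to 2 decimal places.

The normal system MᵀM·[m, c]ᵀ = Mᵀs is [[181, 23]; [23, 5]]·[m, c]ᵀ = [-509, -59]ᵀ.
Eliminating c: 5·(row 1) − 23·(row 2) gives 376·m = 5·(-509) − 23·(-59) = -1188, so m = -297/94.
Then c = ((-59) − 23·(-297/94))/5 = 257/94.

c = 2.73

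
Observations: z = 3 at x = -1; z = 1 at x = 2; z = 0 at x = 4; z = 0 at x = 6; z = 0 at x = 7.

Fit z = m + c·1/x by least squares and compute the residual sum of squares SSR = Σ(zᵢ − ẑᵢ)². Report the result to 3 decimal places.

AᵀA·[m, c]ᵀ = Aᵀz reads: 5·m + (5/84)·c = 4;  (5/84)·m + (9601/7056)·c = -5/2.
(Σ1 = 5, Σ1/x = 5/84, Σ1/x·1/x = 9601/7056, Σz = 4, Σ1/x·z = -5/2.)
Eliminating c: (9601/7056)·(row 1) − (5/84)·(row 2) gives (11995/1764)·m = (9601/7056)·4 − (5/84)·(-5/2) = 19727/3528, so m = 19727/23990.
Then c = ((-5/2) − (5/84)·(19727/23990))/(9601/7056) = -4494/2399.
Residuals: 7303/23990, 26733/23990, -4246/11995, -12237/23990, -13307/23990; SSR = 24321/11995.

SSR = 2.028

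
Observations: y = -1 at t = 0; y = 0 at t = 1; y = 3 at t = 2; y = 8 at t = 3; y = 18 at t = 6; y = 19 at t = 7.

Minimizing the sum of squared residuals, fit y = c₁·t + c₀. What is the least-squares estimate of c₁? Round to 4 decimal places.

Entries of XᵀX: Σt·t = 99, Σt = 19, Σ1 = 6.
And Σt·y = 271, Σy = 47.
Δ = 99·6 − 19² = 233.
c₁ = (271·6 − 19·47)/233 = 733/233; c₀ = (99·47 − 19·271)/233 = -496/233.

c₁ = 3.1459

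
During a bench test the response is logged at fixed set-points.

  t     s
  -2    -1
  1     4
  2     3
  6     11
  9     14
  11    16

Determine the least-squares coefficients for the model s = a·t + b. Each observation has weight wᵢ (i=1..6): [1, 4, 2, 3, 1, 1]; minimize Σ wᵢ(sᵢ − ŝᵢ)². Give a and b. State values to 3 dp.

a = 1.348, b = 2.057

Normal-equation sums: Σwᵢ·t·t = 326, Σwᵢ·t = 44, Σwᵢ·1 = 12.
For AᵀWs: Σwᵢ·t·s = 530, Σwᵢ·s = 84.
So AᵀWA·[a, b]ᵀ = AᵀWs: [[326, 44]; [44, 12]]·[a, b]ᵀ = [530, 84]ᵀ.
Eliminating b: 12·(row 1) − 44·(row 2) gives 1976·a = 12·530 − 44·84 = 2664, so a = 333/247.
Then b = (84 − 44·(333/247))/12 = 508/247.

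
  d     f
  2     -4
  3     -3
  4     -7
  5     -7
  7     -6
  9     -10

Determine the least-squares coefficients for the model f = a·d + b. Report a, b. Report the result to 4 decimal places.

From the data, Σd·d = 184, Σd = 30, Σ1 = 6.
And Σd·f = -212, Σf = -37.
Normal equations: [[184, 30]; [30, 6]]·[a, b]ᵀ = [-212, -37]ᵀ.
Eliminating b: 6·(row 1) − 30·(row 2) gives 204·a = 6·(-212) − 30·(-37) = -162, so a = -27/34.
Then b = ((-37) − 30·(-27/34))/6 = -112/51.

a = -0.7941, b = -2.1961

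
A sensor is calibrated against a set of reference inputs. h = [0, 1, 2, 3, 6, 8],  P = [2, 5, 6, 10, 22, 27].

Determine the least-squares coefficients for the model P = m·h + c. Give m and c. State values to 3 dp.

m = 3.275, c = 1.085

XᵀX·[m, c]ᵀ = XᵀP reads: 114·m + 20·c = 395;  20·m + 6·c = 72.
(Σh·h = 114, Σh = 20, Σ1 = 6, Σh·P = 395, ΣP = 72.)
det = 114·6 − 20² = 284.
m = (395·6 − 20·72)/284 = 465/142; c = (114·72 − 20·395)/284 = 77/71.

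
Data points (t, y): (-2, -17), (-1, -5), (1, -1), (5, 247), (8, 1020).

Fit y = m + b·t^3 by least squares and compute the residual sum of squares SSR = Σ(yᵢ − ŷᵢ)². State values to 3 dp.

SSR = 2.649

With design matrix M, MᵀM = [[5, 629]; [629, 277835]] and Mᵀy = [1244, 553255]ᵀ.
Δ = 5·277835 − 629² = 993534.
m = (1244·277835 − 629·553255)/993534 = -2370655/993534; b = (5·553255 − 629·1244)/993534 = 1983799/993534.
Residuals: 450323/331178, -306608/496767, -101113/165589, -100661/496767, 70247/993534; SSR = 2631691/993534.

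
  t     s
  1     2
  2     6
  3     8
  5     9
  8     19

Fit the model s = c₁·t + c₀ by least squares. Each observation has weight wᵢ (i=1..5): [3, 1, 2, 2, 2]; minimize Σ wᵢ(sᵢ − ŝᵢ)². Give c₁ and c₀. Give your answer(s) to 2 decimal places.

c₁ = 2.26, c₀ = 0.05

Compute the Gram sums: Σwᵢ·t·t = 203, Σwᵢ·t = 37, Σwᵢ·1 = 10.
Moment sums: Σwᵢ·t·s = 460, Σwᵢ·s = 84.
XᵀWX·[c₁, c₀]ᵀ = XᵀWs becomes [[203, 37]; [37, 10]]·[c₁, c₀]ᵀ = [460, 84]ᵀ.
Eliminating c₀: 10·(row 1) − 37·(row 2) gives 661·c₁ = 10·460 − 37·84 = 1492, so c₁ = 1492/661.
Then c₀ = (84 − 37·(1492/661))/10 = 32/661.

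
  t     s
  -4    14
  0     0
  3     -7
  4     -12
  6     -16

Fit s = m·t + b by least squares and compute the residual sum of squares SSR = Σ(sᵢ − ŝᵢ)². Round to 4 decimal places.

SSR = 4.7895

Compute the Gram sums: Σt·t = 77, Σt = 9, Σ1 = 5.
For Xᵀs: Σt·s = -221, Σs = -21.
Δ = 77·5 − 9² = 304.
m = ((-221)·5 − 9·(-21))/304 = -229/76; b = (77·(-21) − 9·(-221))/304 = 93/76.
Residuals: 55/76, -93/76, 31/38, -89/76, 65/76; SSR = 91/19.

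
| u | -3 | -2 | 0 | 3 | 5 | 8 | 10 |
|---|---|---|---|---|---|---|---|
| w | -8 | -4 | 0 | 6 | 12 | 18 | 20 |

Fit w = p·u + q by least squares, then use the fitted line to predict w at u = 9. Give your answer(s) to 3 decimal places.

Setting ∂/∂p … = 0 gives: 211·p + 21·q = 454;  21·p + 7·q = 44.
(Σu·u = 211, Σu = 21, Σ1 = 7, Σu·w = 454, Σw = 44.)
Determinant 211·7 − 21² = 1036.
p = (454·7 − 21·44)/1036 = 161/74; q = (211·44 − 21·454)/1036 = -125/518.
At u = 9: ŵ = (161/74)·(9) + (-125/518)·(1) = 5009/259.

ŵ = 19.340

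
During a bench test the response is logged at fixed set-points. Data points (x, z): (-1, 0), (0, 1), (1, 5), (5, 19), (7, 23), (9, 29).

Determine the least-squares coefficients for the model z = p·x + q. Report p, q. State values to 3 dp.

p = 3.024, q = 2.250

Compute the Gram sums: Σx·x = 157, Σx = 21, Σ1 = 6.
And Σx·z = 522, Σz = 77.
MᵀM·[p, q]ᵀ = Mᵀz becomes [[157, 21]; [21, 6]]·[p, q]ᵀ = [522, 77]ᵀ.
det = 157·6 − 21² = 501.
p = (522·6 − 21·77)/501 = 505/167; q = (157·77 − 21·522)/501 = 1127/501.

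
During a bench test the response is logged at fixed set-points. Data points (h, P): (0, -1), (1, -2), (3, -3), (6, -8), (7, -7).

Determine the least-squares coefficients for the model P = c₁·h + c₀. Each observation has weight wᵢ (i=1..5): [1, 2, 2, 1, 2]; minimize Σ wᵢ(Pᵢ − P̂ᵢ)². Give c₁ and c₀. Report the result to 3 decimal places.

c₁ = -0.938, c₀ = -0.844

With design matrix M, MᵀWM = [[154, 28]; [28, 8]] and MᵀWP = [-168, -33]ᵀ.
Δ = 154·8 − 28² = 448.
c₁ = ((-168)·8 − 28·(-33))/448 = -15/16; c₀ = (154·(-33) − 28·(-168))/448 = -27/32.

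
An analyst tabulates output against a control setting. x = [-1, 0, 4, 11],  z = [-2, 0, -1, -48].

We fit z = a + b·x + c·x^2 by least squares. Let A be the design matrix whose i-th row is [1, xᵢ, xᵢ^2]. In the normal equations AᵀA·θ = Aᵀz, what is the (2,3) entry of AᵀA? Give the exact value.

1394

Row 2 ↔ basis x, column 3 ↔ basis x^2, so (AᵀA)_{2,3} = Σᵢ (x)·(x^2) = (-1)·(1) + (0)·(0) + (4)·(16) + (11)·(121) = 1394.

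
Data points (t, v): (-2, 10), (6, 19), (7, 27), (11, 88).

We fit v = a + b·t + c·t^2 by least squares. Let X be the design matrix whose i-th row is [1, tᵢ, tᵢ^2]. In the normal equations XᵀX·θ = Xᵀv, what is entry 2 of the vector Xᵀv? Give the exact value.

Entry 2 ↔ basis t, so (Xᵀv)_{2} = Σᵢ (t)·vᵢ = (-2)·(10) + (6)·(19) + (7)·(27) + (11)·(88) = 1251.

1251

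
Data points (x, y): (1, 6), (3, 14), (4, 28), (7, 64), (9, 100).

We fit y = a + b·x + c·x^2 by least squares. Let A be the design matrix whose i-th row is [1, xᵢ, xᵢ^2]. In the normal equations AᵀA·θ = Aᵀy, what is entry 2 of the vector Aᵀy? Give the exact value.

1508

Entry 2 ↔ basis x, so (Aᵀy)_{2} = Σᵢ (x)·yᵢ = (1)·(6) + (3)·(14) + (4)·(28) + (7)·(64) + (9)·(100) = 1508.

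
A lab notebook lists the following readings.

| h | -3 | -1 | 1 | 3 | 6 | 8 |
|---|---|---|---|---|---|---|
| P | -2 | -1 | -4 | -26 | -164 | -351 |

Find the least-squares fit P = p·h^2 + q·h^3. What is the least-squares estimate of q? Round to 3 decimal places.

Compute the Gram sums: Σh^2·h^2 = 5556, Σh^2·h^3 = 40544, Σh^3·h^3 = 310260.
Right-hand side: Σh^2·P = -28625, Σh^3·P = -215787.
So XᵀX·[p, q]ᵀ = XᵀP: [[5556, 40544]; [40544, 310260]]·[p, q]ᵀ = [-28625, -215787]ᵀ.
Δ = 5556·310260 − 40544² = 79988624.
p = ((-28625)·310260 − 40544·(-215787))/79988624 = -33081093/19997156; q = (5556·(-215787) − 40544·(-28625))/79988624 = -9585143/19997156.

q = -0.479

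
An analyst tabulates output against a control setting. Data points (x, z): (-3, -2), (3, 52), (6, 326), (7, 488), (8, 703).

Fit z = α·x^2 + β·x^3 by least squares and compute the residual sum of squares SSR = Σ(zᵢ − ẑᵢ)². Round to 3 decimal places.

Compute the Gram sums: Σx^2·x^2 = 7955, Σx^2·x^3 = 57351, Σx^3·x^3 = 427907.
Moment sums: Σx^2·z = 81090, Σx^3·z = 599194.
Normal equations: [[7955, 57351]; [57351, 427907]]·[α, β]ᵀ = [81090, 599194]ᵀ.
Eliminating β: 427907·(row 1) − 57351·(row 2) gives 114862984·α = 427907·81090 − 57351·599194 = 334603536, so α = 41825442/14357873.
Then β = (599194 − 57351·(41825442/14357873))/427907 = 14499460/14357873.
Residuals: -13659304/14357873, -21305002/14357873, 43067326/14357873, -16119414/14357873, -6967089/14357873; SSR = 195269181/14357873.

SSR = 13.600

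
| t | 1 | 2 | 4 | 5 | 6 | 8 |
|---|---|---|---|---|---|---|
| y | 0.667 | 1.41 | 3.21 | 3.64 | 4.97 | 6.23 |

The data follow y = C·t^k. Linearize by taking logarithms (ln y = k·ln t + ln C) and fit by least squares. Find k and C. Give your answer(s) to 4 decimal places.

Taking logs, ln y = k·ln t + ln C, so regress ln y on ln t.
XᵀX = [[12.5270, 7.5601]; [7.5601, 6]], rhs = [10.6113, 5.8297]ᵀ  (here Σln t = 7.5601, Σ(ln t)² = 12.5270, Σln y = 5.8297, Σln t·ln y = 10.6113).
Solving (det = 18.0074): k = 1.08818, ln C = -0.39951, so C = exp(-0.39951) = 0.67065.

k = 1.0882, C = 0.6707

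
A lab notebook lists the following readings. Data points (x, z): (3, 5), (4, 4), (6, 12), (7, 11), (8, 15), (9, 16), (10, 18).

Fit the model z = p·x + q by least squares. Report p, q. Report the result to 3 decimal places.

Normal-equation sums: Σx·x = 355, Σx = 47, Σ1 = 7.
Moment sums: Σx·z = 624, Σz = 81.
So AᵀA·[p, q]ᵀ = Aᵀz: [[355, 47]; [47, 7]]·[p, q]ᵀ = [624, 81]ᵀ.
Determinant 355·7 − 47² = 276.
p = (624·7 − 47·81)/276 = 187/92; q = (355·81 − 47·624)/276 = -191/92.

p = 2.033, q = -2.076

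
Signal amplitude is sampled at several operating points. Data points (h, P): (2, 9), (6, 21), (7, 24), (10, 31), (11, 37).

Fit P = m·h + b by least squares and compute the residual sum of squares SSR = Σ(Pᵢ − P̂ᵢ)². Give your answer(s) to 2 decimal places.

SSR = 4.74

Setting ∂/∂m … = 0 gives: 310·m + 36·b = 1029;  36·m + 5·b = 122.
Eliminating b: 5·(row 1) − 36·(row 2) gives 254·m = 5·1029 − 36·122 = 753, so m = 753/254.
Then b = (122 − 36·(753/254))/5 = 388/127.
Residuals: 2/127, 20/127, 49/254, -216/127, 339/254; SSR = 1203/254.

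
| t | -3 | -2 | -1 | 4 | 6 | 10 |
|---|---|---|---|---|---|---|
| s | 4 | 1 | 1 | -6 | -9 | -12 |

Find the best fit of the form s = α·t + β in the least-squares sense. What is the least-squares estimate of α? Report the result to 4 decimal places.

Setting ∂/∂α … = 0 gives: 166·α + 14·β = -213;  14·α + 6·β = -21.
Δ = 166·6 − 14² = 800.
α = ((-213)·6 − 14·(-21))/800 = -123/100; β = (166·(-21) − 14·(-213))/800 = -63/100.

α = -1.2300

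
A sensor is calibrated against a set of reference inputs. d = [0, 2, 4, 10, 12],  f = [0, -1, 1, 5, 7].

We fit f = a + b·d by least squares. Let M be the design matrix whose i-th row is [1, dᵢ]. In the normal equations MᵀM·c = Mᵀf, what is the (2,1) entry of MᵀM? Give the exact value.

Row 2 ↔ basis d, column 1 ↔ basis 1, so (MᵀM)_{2,1} = Σᵢ d = (0)·(1) + (2)·(1) + (4)·(1) + (10)·(1) + (12)·(1) = 28.

28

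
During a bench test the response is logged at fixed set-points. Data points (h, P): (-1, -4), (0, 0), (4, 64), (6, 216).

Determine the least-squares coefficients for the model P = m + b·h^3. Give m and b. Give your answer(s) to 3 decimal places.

m = -1.223, b = 1.007

From the data, Σ1 = 4, Σh^3 = 279, Σh^3·h^3 = 50753.
For MᵀP: ΣP = 276, Σh^3·P = 50756.
MᵀM·[m, b]ᵀ = MᵀP becomes [[4, 279]; [279, 50753]]·[m, b]ᵀ = [276, 50756]ᵀ.
Determinant 4·50753 − 279² = 125171.
m = (276·50753 − 279·50756)/125171 = -153096/125171; b = (4·50756 − 279·276)/125171 = 126020/125171.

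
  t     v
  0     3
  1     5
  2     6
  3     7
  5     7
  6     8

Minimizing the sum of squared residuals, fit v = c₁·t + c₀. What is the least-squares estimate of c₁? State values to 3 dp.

c₁ = 0.708

The normal equations are: 75·c₁ + 17·c₀ = 121;  17·c₁ + 6·c₀ = 36.
Determinant 75·6 − 17² = 161.
c₁ = (121·6 − 17·36)/161 = 114/161; c₀ = (75·36 − 17·121)/161 = 643/161.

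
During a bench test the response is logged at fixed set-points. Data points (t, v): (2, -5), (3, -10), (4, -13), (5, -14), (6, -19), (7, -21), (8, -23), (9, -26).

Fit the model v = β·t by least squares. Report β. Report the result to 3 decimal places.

β = -2.961

Forming MᵀM = [[284]] and Mᵀv = [-841]ᵀ gives MᵀM·[β]ᵀ = Mᵀv.
β = (-841)/284 = -2.96127.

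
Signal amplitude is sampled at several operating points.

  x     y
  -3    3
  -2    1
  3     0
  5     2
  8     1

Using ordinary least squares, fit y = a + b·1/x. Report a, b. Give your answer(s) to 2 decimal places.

Setting ∂/∂a … = 0 gives: 5·a + (-7/40)·b = 7;  (-7/40)·a + (7601/14400)·b = -39/40.
(Σ1 = 5, Σ1/x = -7/40, Σ1/x·1/x = 7601/14400, Σy = 7, Σ1/x·y = -39/40.)
Determinant 5·(7601/14400) − (-7/40)² = 9391/3600.
a = (7·(7601/14400) − (-7/40)·(-39/40))/(9391/3600) = 25375/18782; b = (5·(-39/40) − (-7/40)·7)/(9391/3600) = -13140/9391.

a = 1.35, b = -1.40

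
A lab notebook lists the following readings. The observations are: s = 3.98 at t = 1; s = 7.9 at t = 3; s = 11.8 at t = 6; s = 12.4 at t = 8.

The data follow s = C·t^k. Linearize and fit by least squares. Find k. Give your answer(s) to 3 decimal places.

k = 0.565

With ln sᵢ as the transformed response and ln tᵢ as the regressor:
Σln t = 4.9698, Σ(ln t)² = 8.7414, Σln s = 8.4339, Σln t·ln s = 11.9283.
Normal system: [[8.7414, 4.9698]; [4.9698, 4]]·[k, ln C]ᵀ = [11.9283, 8.4339]ᵀ.
Solving (det = 10.2667): k = 0.56476, ln C = 1.40680.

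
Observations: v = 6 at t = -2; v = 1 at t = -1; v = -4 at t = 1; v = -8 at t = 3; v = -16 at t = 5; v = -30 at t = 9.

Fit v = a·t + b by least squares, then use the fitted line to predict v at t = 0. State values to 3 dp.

Compute the Gram sums: Σt·t = 121, Σt = 15, Σ1 = 6.
Right-hand side: Σt·v = -391, Σv = -51.
So MᵀM·[a, b]ᵀ = Mᵀv: [[121, 15]; [15, 6]]·[a, b]ᵀ = [-391, -51]ᵀ.
Determinant 121·6 − 15² = 501.
a = ((-391)·6 − 15·(-51))/501 = -527/167; b = (121·(-51) − 15·(-391))/501 = -102/167.
At t = 0: v̂ = (-527/167)·(0) + (-102/167)·(1) = -102/167.

v̂ = -0.611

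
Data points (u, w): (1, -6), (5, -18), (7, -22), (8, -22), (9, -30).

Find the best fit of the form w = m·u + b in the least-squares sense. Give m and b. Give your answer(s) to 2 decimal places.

m = -2.70, b = -3.40

From the data, Σu·u = 220, Σu = 30, Σ1 = 5.
Moment sums: Σu·w = -696, Σw = -98.
Determinant 220·5 − 30² = 200.
m = ((-696)·5 − 30·(-98))/200 = -27/10; b = (220·(-98) − 30·(-696))/200 = -17/5.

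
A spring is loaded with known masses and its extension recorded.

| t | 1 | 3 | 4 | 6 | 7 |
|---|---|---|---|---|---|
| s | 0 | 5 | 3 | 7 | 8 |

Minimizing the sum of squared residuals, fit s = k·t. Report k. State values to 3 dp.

With design matrix A, AᵀA = [[111]] and Aᵀs = [125]ᵀ.
Hence k = 125 / 111 ≈ 1.12613.

k = 1.126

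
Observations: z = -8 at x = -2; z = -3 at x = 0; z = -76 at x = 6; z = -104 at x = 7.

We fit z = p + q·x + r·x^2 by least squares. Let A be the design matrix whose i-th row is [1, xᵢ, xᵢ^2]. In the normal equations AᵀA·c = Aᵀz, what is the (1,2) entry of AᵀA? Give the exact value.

11

Row 1 ↔ basis 1, column 2 ↔ basis x, so (AᵀA)_{1,2} = Σᵢ x = (1)·(-2) + (1)·(0) + (1)·(6) + (1)·(7) = 11.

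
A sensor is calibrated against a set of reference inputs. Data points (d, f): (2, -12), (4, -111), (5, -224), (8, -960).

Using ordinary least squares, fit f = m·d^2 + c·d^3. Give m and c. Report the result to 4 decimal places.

Entries of XᵀX: Σd^2·d^2 = 4993, Σd^2·d^3 = 36949, Σd^3·d^3 = 281929.
Right-hand side: Σd^2·f = -68864, Σd^3·f = -526720.
Normal equations: [[4993, 36949]; [36949, 281929]]·[m, c]ᵀ = [-68864, -526720]ᵀ.
Eliminating c: 281929·(row 1) − 36949·(row 2) gives 42442896·m = 281929·(-68864) − 36949·(-526720) = 47018624, so m = 2938664/2652681.
Then c = ((-526720) − 36949·(2938664/2652681))/281929 = -5341064/2652681.

m = 1.1078, c = -2.0135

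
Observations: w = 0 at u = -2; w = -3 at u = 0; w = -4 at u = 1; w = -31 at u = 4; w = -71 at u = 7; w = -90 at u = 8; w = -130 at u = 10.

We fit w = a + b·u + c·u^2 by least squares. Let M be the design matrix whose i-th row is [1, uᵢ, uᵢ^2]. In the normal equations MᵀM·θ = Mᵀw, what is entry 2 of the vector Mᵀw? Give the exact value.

-2645

Entry 2 ↔ basis u, so (Mᵀw)_{2} = Σᵢ (u)·wᵢ = (-2)·(0) + (0)·(-3) + (1)·(-4) + (4)·(-31) + (7)·(-71) + (8)·(-90) + (10)·(-130) = -2645.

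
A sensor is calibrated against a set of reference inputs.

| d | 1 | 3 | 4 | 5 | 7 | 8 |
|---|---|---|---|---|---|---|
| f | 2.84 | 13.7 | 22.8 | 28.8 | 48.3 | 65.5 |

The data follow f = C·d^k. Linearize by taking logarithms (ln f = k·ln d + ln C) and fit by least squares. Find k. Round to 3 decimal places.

k = 1.485

With ln fᵢ as the transformed response and ln dᵢ as the regressor:
Σln d = 8.1197, Σ(ln d)² = 13.8297, Σln f = 18.2078, Σln d·ln f = 28.8599.
Equations: 13.8297·k + 8.1197·ln C = 28.8599;  8.1197·k + 6·ln C = 18.2078.
Δ = 13.8297·6 − (8.1197)² = 17.0487; k = (28.8599·6 − 8.1197·18.2078)/17.0487 = 1.48500, ln C = (13.8297·18.2078 − 8.1197·28.8599)/17.0487 = 1.02501.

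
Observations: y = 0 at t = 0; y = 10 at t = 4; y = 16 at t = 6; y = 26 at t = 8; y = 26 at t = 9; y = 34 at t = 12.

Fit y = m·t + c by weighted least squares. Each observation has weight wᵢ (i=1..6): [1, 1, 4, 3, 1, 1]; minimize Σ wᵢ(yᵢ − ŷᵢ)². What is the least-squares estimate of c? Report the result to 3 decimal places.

c = -1.028

Compute the Gram sums: Σwᵢ·t·t = 577, Σwᵢ·t = 73, Σwᵢ·1 = 11.
Right-hand side: Σwᵢ·t·y = 1690, Σwᵢ·y = 212.
AᵀWA·[m, c]ᵀ = AᵀWy becomes [[577, 73]; [73, 11]]·[m, c]ᵀ = [1690, 212]ᵀ.
Determinant 577·11 − 73² = 1018.
m = (1690·11 − 73·212)/1018 = 1557/509; c = (577·212 − 73·1690)/1018 = -523/509.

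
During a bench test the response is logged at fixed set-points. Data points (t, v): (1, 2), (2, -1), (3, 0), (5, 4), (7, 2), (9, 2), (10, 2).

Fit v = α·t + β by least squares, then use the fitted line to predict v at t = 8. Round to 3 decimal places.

v̂ = 2.084

AᵀA·[α, β]ᵀ = Aᵀv reads: 269·α + 37·β = 72;  37·α + 7·β = 11.
Eliminating β: 7·(row 1) − 37·(row 2) gives 514·α = 7·72 − 37·11 = 97, so α = 97/514.
Then β = (11 − 37·(97/514))/7 = 295/514.
At t = 8: v̂ = (97/514)·(8) + (295/514)·(1) = 1071/514.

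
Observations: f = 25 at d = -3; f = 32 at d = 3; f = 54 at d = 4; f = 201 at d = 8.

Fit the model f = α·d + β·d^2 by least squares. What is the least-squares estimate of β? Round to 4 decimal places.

From the data, Σd·d = 98, Σd·d^2 = 576, Σd^2·d^2 = 4514.
For Mᵀf: Σd·f = 1845, Σd^2·f = 14241.
Eliminating β: 4514·(row 1) − 576·(row 2) gives 110596·α = 4514·1845 − 576·14241 = 125514, so α = 62757/55298.
Then β = (14241 − 576·(62757/55298))/4514 = 166449/55298.

β = 3.0100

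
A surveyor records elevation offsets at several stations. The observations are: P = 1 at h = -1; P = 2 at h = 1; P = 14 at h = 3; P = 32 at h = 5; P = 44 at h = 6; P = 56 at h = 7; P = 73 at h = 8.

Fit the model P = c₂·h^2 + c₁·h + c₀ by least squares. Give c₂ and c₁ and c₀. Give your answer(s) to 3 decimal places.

c₂ = 0.951, c₁ = 1.374, c₀ = 0.890

Compute the Gram sums: Σh^2·h^2 = 8501, Σh^2·h = 1223, Σh^2 = 185, Σh·h = 185, Σh = 29, Σ1 = 7.
And Σh^2·P = 9929, Σh·P = 1443, ΣP = 222.
Row-reducing yields c₂ = 85831/90258, c₁ = 124007/90258, c₀ = 13389/15043.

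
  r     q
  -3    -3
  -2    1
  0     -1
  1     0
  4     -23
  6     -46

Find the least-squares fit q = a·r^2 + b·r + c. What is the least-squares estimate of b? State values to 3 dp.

Sums needed: Σr^2·r^2 = 1650, Σr^2·r = 246, Σr^2 = 66, Σr·r = 66, Σr = 6, Σ1 = 6.
And Σr^2·q = -2047, Σr·q = -361, Σq = -72.
Normal equations: [[1650, 246, 66]; [246, 66, 6]; [66, 6, 6]]·[a, b, c]ᵀ = [-2047, -361, -72]ᵀ.
Inverting the 3×3 Gram matrix, [a, b, c]ᵀ = [-97/96, -857/480, 9/10]ᵀ.

b = -1.785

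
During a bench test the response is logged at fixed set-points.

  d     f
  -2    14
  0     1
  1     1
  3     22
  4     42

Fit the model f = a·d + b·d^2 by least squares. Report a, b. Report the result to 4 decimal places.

The normal equations are: 30·a + 84·b = 207;  84·a + 354·b = 927.
(Σd·d = 30, Σd·d^2 = 84, Σd^2·d^2 = 354, Σd·f = 207, Σd^2·f = 927.)
Determinant 30·354 − 84² = 3564.
a = (207·354 − 84·927)/3564 = -85/66; b = (30·927 − 84·207)/3564 = 193/66.

a = -1.2879, b = 2.9242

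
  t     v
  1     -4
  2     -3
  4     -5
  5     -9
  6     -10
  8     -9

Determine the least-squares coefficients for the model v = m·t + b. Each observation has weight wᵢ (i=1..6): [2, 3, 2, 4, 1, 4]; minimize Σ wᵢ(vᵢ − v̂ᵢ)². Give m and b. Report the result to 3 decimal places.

With design matrix M, MᵀWM = [[438, 74]; [74, 16]] and MᵀWv = [-594, -109]ᵀ.
Δ = 438·16 − 74² = 1532.
m = ((-594)·16 − 74·(-109))/1532 = -719/766; b = (438·(-109) − 74·(-594))/1532 = -1893/766.

m = -0.939, b = -2.471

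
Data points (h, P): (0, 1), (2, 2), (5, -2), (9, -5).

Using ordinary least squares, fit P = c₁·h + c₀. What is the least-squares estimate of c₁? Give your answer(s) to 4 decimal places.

Sums needed: Σh·h = 110, Σh = 16, Σ1 = 4.
And Σh·P = -51, ΣP = -4.
MᵀM·[c₁, c₀]ᵀ = MᵀP becomes [[110, 16]; [16, 4]]·[c₁, c₀]ᵀ = [-51, -4]ᵀ.
Determinant 110·4 − 16² = 184.
c₁ = ((-51)·4 − 16·(-4))/184 = -35/46; c₀ = (110·(-4) − 16·(-51))/184 = 47/23.

c₁ = -0.7609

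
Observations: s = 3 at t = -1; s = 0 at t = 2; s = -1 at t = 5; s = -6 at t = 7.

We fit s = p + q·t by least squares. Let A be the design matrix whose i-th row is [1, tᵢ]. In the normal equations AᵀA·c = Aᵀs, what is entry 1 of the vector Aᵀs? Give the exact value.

-4

Entry 1 ↔ basis 1, so (Aᵀs)_{1} = Σᵢ sᵢ = (1)·(3) + (1)·(0) + (1)·(-1) + (1)·(-6) = -4.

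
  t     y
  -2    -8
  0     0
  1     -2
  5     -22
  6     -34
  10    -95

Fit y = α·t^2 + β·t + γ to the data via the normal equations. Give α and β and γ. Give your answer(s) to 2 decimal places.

α = -1.03, β = 0.92, γ = -1.38

Sums needed: Σt^2·t^2 = 11938, Σt^2·t = 1334, Σt^2 = 166, Σt·t = 166, Σt = 20, Σ1 = 6.
Right-hand side: Σt^2·y = -11308, Σt·y = -1250, Σy = -161.
XᵀX·[α, β, γ]ᵀ = Xᵀy becomes [[11938, 1334, 166]; [1334, 166, 20]; [166, 20, 6]]·[α, β, γ]ᵀ = [-11308, -1250, -161]ᵀ.
Inverting the 3×3 Gram matrix, [α, β, γ]ᵀ = [-61961/60098, 55379/60098, -41486/30049]ᵀ.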